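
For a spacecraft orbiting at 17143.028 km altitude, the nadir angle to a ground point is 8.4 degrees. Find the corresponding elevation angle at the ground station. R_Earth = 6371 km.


r = R_E + alt = 23514.0280 km
Law of sines in the satellite / Earth-center / ground-point triangle:
  sin(nadir)/R_E = sin(90 + el)/r  =>  cos(el) = (r/R_E)*sin(nadir)
cos(el) = (23514.0280 / 6371.0000) * sin(8.4 deg) = 0.5391619
el = arccos(0.5391619) = 57.3734 deg
(Earth-central angle = 90 - nadir - el = 24.2266 deg)

57.3734 degrees


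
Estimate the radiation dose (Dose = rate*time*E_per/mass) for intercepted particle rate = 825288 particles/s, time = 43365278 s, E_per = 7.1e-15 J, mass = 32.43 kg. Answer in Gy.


Total energy deposited = rate * time * E_per
  = 825288 * 43365278 * 7.1e-15 = 0.2541008 J
Dose = E_total / mass = 0.2541008 / 32.43
Dose = 0.007835362 Gy

0.0078 Gy


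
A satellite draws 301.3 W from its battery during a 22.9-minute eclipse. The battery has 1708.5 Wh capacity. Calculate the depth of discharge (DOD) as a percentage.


E_used = P * t / 60 = 301.3 * 22.9 / 60 = 114.9962 Wh
DOD = E_used / E_total * 100 = 114.9962 / 1708.5 * 100
DOD = 6.7308 %

6.7308 %


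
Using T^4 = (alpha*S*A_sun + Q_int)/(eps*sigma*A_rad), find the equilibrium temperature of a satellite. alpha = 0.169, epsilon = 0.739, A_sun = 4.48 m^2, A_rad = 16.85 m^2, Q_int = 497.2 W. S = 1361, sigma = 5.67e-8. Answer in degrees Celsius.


Numerator = alpha*S*A_sun + Q_int = 0.169*1361*4.48 + 497.2 = 1527.6403 W
Denominator = eps*sigma*A_rad = 0.739*5.67e-8*16.85 = 7.060369e-07 W/K^4
T^4 = 2.1636834e+09 K^4
T = 215.6743 K = -57.4757 C

-57.4757 degrees Celsius


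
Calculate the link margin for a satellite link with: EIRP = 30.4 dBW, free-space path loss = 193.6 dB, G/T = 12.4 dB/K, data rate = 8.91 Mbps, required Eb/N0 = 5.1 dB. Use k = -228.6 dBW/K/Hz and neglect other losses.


C/N0 = EIRP - FSPL + G/T - k = 30.4 - 193.6 + 12.4 - (-228.6)
C/N0 = 77.8000 dB-Hz
R_b = 8.91 Mbps = 8.91e+06 bps -> 10*log10(R_b) = 69.4988 dB-Hz
Eb/N0 = C/N0 - 10*log10(R_b) = 77.8000 - 69.4988 = 8.3012 dB
Margin = Eb/N0 - Eb/N0_req = 8.3012 - 5.1 = 3.2012 dB (link closes)

3.2012 dB


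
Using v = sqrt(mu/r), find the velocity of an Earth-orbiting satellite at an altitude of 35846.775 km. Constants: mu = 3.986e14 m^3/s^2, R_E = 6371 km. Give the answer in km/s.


r = R_E + alt = 6371.0 + 35846.775 = 42217.7750 km = 4.2217775e+07 m
v = sqrt(mu/r) = sqrt(3.986e14 / 4.2217775e+07) = 3072.7058 m/s = 3.0727 km/s

3.0727 km/s


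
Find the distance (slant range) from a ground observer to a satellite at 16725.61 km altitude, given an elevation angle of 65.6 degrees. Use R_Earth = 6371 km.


h = 16725.61 km, el = 65.6 deg
d = -R_E*sin(el) + sqrt((R_E*sin(el))^2 + 2*R_E*h + h^2)
d = -6371.0000*sin(1.1449) + sqrt((6371.0000*0.9106837)^2 + 2*6371.0000*16725.61 + 16725.61^2)
d = 17144.2009 km

17144.2009 km


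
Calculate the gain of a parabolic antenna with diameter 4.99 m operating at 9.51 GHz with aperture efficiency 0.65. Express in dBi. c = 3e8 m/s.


lambda = c/f = 3e8 / 9.51e+09 = 0.03154574 m
G = eta*(pi*D/lambda)^2 = 0.65*(pi*4.99/0.03154574)^2
G = 160521.3183 (linear)
G = 10*log10(160521.3183) = 52.0553 dBi

52.0553 dBi


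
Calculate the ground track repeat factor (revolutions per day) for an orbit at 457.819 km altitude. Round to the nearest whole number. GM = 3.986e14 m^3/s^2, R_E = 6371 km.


r = 6.828819e+06 m
T = 2*pi*sqrt(r^3/mu) = 5616.0326 s = 93.6005 min
revs/day = 1440 / 93.6005 = 15.3845
Rounded: 15 revolutions per day

15 revolutions per day


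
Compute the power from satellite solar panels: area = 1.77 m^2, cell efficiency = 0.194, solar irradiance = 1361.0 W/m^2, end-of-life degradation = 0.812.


P = area * eta * S * degradation
P = 1.77 * 0.194 * 1361.0 * 0.812
P = 379.4802 W

379.4802 W


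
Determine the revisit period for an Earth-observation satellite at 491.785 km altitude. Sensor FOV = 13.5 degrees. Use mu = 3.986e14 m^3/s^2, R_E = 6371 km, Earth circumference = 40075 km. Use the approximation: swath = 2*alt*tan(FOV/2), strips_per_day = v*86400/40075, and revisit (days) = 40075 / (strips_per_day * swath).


swath = 2*491.785*tan(0.1178097) = 116.4132 km
v = sqrt(mu/r) = 7621.1139 m/s = 7.6211 km/s
strips/day = v*86400/40075 = 7.6211*86400/40075 = 16.4308
coverage/day = strips * swath = 16.4308 * 116.4132 = 1912.7615 km
revisit = 40075 / 1912.7615 = 20.9514 days

20.9514 days


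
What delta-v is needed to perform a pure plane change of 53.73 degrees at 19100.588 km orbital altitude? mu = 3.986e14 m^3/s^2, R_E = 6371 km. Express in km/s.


r = 25471.5880 km = 2.5471588e+07 m
V = sqrt(mu/r) = 3955.8575 m/s
di = 53.73 deg = 0.9377654 rad
dV = 2*V*sin(di/2) = 2*3955.8575*sin(0.4688827)
dV = 3575.2237 m/s = 3.5752 km/s

3.5752 km/s


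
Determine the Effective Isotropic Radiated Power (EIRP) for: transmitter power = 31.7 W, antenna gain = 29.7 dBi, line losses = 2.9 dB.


Pt = 31.7 W = 15.0106 dBW
EIRP = Pt_dBW + Gt - losses = 15.0106 + 29.7 - 2.9 = 41.8106 dBW

41.8106 dBW


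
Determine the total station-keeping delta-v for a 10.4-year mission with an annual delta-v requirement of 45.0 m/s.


dV = rate * years = 45.0 * 10.4
dV = 468.0000 m/s

468.0000 m/s


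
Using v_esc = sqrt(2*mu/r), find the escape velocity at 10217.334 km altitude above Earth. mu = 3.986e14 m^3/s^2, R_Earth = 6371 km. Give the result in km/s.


r = 6371.0 + 10217.334 = 16588.3340 km = 1.6588334e+07 m
v_esc = sqrt(2*mu/r) = sqrt(2*3.986e14 / 1.6588334e+07)
v_esc = 6932.3784 m/s = 6.9324 km/s

6.9324 km/s


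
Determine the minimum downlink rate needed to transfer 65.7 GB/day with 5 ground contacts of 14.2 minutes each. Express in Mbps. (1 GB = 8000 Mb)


total contact time = 5 * 14.2 * 60 = 4260.0000 s
data = 65.7 GB = 525600.0000 Mb
rate = 525600.0000 / 4260.0000 = 123.3803 Mbps

123.3803 Mbps


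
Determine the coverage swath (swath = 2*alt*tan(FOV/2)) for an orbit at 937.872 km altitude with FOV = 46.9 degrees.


FOV = 46.9 deg = 0.8185594 rad
swath = 2 * alt * tan(FOV/2) = 2 * 937.872 * tan(0.4092797)
swath = 2 * 937.872 * 0.4337751
swath = 813.6511 km

813.6511 km


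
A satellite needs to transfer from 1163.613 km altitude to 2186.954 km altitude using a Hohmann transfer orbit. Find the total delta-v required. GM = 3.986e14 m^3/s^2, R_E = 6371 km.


r1 = 7534.6130 km = 7.534613e+06 m
r2 = 8557.9540 km = 8.557954e+06 m
dv1 = sqrt(mu/r1)*(sqrt(2*r2/(r1+r2)) - 1) = 227.6974 m/s
dv2 = sqrt(mu/r2)*(1 - sqrt(2*r1/(r1+r2))) = 220.5585 m/s
total dv = |dv1| + |dv2| = 227.6974 + 220.5585 = 448.2558 m/s = 0.4482558 km/s

0.4483 km/s


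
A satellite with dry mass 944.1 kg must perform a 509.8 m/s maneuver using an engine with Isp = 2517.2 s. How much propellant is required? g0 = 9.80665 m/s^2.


ve = Isp * g0 = 2517.2 * 9.80665 = 24685.299380 m/s
mass ratio = exp(dv/ve) = exp(509.8/24685.299380) = 1.02086669
m_prop = m_dry * (mr - 1) = 944.1 * (1.02086669 - 1)
m_prop = 19.7002 kg

19.7002 kg


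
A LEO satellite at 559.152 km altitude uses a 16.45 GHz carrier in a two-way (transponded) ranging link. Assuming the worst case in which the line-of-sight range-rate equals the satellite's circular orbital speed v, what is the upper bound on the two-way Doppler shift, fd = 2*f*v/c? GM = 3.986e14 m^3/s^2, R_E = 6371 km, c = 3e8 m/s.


r = 6.930152e+06 m
v = sqrt(mu/r) = 7583.9815 m/s (worst-case radial velocity)
f = 16.45 GHz = 1.645e+10 Hz
fd = 2*f*v/c = 2*1.645e+10*7583.9815/3.0e+08
fd = 831709.9753 Hz

831709.9753 Hz


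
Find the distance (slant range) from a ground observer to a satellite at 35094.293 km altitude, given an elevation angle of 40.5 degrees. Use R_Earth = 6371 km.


h = 35094.293 km, el = 40.5 deg
d = -R_E*sin(el) + sqrt((R_E*sin(el))^2 + 2*R_E*h + h^2)
d = -6371.0000*sin(0.7068583) + sqrt((6371.0000*0.649448)^2 + 2*6371.0000*35094.293 + 35094.293^2)
d = 37043.6838 km

37043.6838 km


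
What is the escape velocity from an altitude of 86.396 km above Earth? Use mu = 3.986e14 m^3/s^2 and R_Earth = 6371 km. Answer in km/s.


r = 6371.0 + 86.396 = 6457.3960 km = 6.457396e+06 m
v_esc = sqrt(2*mu/r) = sqrt(2*3.986e14 / 6.457396e+06)
v_esc = 11111.0457 m/s = 11.1110 km/s

11.1110 km/s


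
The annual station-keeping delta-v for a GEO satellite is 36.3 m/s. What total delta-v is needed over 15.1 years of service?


dV = rate * years = 36.3 * 15.1
dV = 548.1300 m/s

548.1300 m/s


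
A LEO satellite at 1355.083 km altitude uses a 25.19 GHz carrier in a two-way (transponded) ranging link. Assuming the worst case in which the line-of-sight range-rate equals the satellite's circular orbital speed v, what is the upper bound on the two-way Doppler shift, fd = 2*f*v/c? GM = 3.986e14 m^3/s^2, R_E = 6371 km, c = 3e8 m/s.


r = 7.726083e+06 m
v = sqrt(mu/r) = 7182.7204 m/s (worst-case radial velocity)
f = 25.19 GHz = 2.519e+10 Hz
fd = 2*f*v/c = 2*2.519e+10*7182.7204/3.0e+08
fd = 1.2062182e+06 Hz

1.2062e+06 Hz


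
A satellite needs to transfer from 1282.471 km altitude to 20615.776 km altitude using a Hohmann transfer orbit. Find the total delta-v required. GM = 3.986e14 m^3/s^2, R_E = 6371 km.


r1 = 7653.4710 km = 7.653471e+06 m
r2 = 26986.7760 km = 2.6986776e+07 m
dv1 = sqrt(mu/r1)*(sqrt(2*r2/(r1+r2)) - 1) = 1791.5165 m/s
dv2 = sqrt(mu/r2)*(1 - sqrt(2*r1/(r1+r2))) = 1288.4604 m/s
total dv = |dv1| + |dv2| = 1791.5165 + 1288.4604 = 3079.9770 m/s = 3.0800 km/s

3.0800 km/s


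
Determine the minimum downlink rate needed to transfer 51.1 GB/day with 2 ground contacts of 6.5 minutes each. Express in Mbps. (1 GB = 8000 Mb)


total contact time = 2 * 6.5 * 60 = 780.0000 s
data = 51.1 GB = 408800.0000 Mb
rate = 408800.0000 / 780.0000 = 524.1026 Mbps

524.1026 Mbps


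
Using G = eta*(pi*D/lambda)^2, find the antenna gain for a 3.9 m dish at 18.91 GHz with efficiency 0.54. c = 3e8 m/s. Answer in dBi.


lambda = c/f = 3e8 / 1.891e+10 = 0.01586462 m
G = eta*(pi*D/lambda)^2 = 0.54*(pi*3.9/0.01586462)^2
G = 322079.6366 (linear)
G = 10*log10(322079.6366) = 55.0796 dBi

55.0796 dBi


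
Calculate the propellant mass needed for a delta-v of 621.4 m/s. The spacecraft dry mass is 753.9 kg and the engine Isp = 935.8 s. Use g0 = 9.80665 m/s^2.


ve = Isp * g0 = 935.8 * 9.80665 = 9177.063070 m/s
mass ratio = exp(dv/ve) = exp(621.4/9177.063070) = 1.07005740
m_prop = m_dry * (mr - 1) = 753.9 * (1.07005740 - 1)
m_prop = 52.8163 kg

52.8163 kg


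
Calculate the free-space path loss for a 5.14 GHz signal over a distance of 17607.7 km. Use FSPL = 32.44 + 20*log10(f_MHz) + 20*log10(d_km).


f = 5.14 GHz = 5140.0000 MHz
d = 17607.7 km
FSPL = 32.44 + 20*log10(5140.0000) + 20*log10(17607.7)
FSPL = 32.44 + 74.2193 + 84.9141
FSPL = 191.5733 dB

191.5733 dB


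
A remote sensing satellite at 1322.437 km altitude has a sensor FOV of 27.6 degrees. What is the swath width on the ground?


FOV = 27.6 deg = 0.4817109 rad
swath = 2 * alt * tan(FOV/2) = 2 * 1322.437 * tan(0.2408554)
swath = 2 * 1322.437 * 0.2456236
swath = 649.6434 km

649.6434 km


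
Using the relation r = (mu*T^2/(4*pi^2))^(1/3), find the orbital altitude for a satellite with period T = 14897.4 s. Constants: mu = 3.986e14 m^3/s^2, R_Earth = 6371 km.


T = 14897.4 s
r = (mu*T^2/(4*pi^2))^(1/3) = (3.986e14 * 14897.4^2 / (4*pi^2))^(1/3)
r = 1.3085777e+07 m = 13085.7767 km
alt = r - R_E = 13085.7767 - 6371 = 6714.7767 km

6714.7767 km


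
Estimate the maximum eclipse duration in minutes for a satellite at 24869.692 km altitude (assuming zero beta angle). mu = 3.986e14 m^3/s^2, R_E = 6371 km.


r = 31240.6920 km
T = 915.8850 min
Eclipse fraction = arcsin(R_E/r)/pi = arcsin(6371.0000/31240.6920)/pi
= arcsin(0.2039327)/pi = 0.06537239
Eclipse duration = 0.06537239 * 915.8850 = 59.8736 min

59.8736 minutes


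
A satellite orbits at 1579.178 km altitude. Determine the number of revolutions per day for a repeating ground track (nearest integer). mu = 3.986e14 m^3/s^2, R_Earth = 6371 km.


r = 7.950178e+06 m
T = 2*pi*sqrt(r^3/mu) = 7054.6667 s = 117.5778 min
revs/day = 1440 / 117.5778 = 12.2472
Rounded: 12 revolutions per day

12 revolutions per day


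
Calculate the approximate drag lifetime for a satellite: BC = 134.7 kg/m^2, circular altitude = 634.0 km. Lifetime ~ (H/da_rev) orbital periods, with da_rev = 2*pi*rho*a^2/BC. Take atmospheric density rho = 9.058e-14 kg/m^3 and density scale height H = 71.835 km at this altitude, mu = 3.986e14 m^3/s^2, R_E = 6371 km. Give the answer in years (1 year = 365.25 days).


a = R_E + alt = 7005.0000 km = 7.005e+06 m
da_rev = 2*pi*rho*a^2/BC = 2*pi*9.058e-14*(7.005e+06)^2/134.7 = 0.207329389 m per revolution
N = H/da_rev = 71835.0000 m / 0.207329389 m = 346477.6522 revolutions
P = 2*pi*sqrt(a^3/mu) = 5834.7658 s
lifetime = N*P = 346477.6522 * 5834.7658 = 2.021616e+09 s = 23398.3329 days
years = 23398.3329 / 365.25 = 64.0611 years

64.0611 years


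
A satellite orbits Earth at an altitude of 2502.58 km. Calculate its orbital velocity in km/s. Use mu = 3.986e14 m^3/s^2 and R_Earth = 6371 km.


r = R_E + alt = 6371.0 + 2502.58 = 8873.5800 km = 8.87358e+06 m
v = sqrt(mu/r) = sqrt(3.986e14 / 8.87358e+06) = 6702.2282 m/s = 6.7022 km/s

6.7022 km/s


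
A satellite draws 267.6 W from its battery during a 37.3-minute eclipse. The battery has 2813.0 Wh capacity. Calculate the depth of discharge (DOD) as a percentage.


E_used = P * t / 60 = 267.6 * 37.3 / 60 = 166.3580 Wh
DOD = E_used / E_total * 100 = 166.3580 / 2813.0 * 100
DOD = 5.9139 %

5.9139 %


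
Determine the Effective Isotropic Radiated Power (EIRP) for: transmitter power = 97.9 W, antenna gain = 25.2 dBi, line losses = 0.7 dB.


Pt = 97.9 W = 19.9078 dBW
EIRP = Pt_dBW + Gt - losses = 19.9078 + 25.2 - 0.7 = 44.4078 dBW

44.4078 dBW


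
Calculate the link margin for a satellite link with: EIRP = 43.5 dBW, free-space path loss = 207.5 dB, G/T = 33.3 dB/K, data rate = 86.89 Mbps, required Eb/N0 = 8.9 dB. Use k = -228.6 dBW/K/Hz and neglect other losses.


C/N0 = EIRP - FSPL + G/T - k = 43.5 - 207.5 + 33.3 - (-228.6)
C/N0 = 97.9000 dB-Hz
R_b = 86.89 Mbps = 8.689e+07 bps -> 10*log10(R_b) = 79.3897 dB-Hz
Eb/N0 = C/N0 - 10*log10(R_b) = 97.9000 - 79.3897 = 18.5103 dB
Margin = Eb/N0 - Eb/N0_req = 18.5103 - 8.9 = 9.6103 dB (link closes)

9.6103 dB


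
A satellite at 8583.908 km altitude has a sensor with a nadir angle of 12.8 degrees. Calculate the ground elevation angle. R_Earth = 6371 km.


r = R_E + alt = 14954.9080 km
Law of sines in the satellite / Earth-center / ground-point triangle:
  sin(nadir)/R_E = sin(90 + el)/r  =>  cos(el) = (r/R_E)*sin(nadir)
cos(el) = (14954.9080 / 6371.0000) * sin(12.8 deg) = 0.5200498
el = arccos(0.5200498) = 58.6644 deg
(Earth-central angle = 90 - nadir - el = 18.5356 deg)

58.6644 degrees


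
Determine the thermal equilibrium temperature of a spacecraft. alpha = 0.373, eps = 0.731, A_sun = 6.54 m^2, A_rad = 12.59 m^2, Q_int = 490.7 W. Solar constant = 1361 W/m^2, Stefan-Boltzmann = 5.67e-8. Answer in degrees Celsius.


Numerator = alpha*S*A_sun + Q_int = 0.373*1361*6.54 + 490.7 = 3810.7506 W
Denominator = eps*sigma*A_rad = 0.731*5.67e-8*12.59 = 5.2182654e-07 W/K^4
T^4 = 7.3027152e+09 K^4
T = 292.3285 K = 19.1785 C

19.1785 degrees Celsius


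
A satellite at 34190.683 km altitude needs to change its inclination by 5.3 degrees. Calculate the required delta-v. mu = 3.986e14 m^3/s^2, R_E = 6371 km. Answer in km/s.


r = 40561.6830 km = 4.0561683e+07 m
V = sqrt(mu/r) = 3134.8060 m/s
di = 5.3 deg = 0.09250245 rad
dV = 2*V*sin(di/2) = 2*3134.8060*sin(0.04625123)
dV = 289.8739 m/s = 0.2898739 km/s

0.2899 km/s


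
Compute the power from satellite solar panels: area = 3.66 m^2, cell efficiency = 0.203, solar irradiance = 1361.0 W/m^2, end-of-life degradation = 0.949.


P = area * eta * S * degradation
P = 3.66 * 0.203 * 1361.0 * 0.949
P = 959.6248 W

959.6248 W


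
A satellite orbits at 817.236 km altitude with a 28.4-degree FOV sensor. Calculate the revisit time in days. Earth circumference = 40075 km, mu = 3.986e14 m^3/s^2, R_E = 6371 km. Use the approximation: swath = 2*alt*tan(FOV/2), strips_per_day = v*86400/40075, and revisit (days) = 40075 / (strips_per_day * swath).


swath = 2*817.236*tan(0.2478368) = 413.5850 km
v = sqrt(mu/r) = 7446.5907 m/s = 7.4466 km/s
strips/day = v*86400/40075 = 7.4466*86400/40075 = 16.0545
coverage/day = strips * swath = 16.0545 * 413.5850 = 6639.9143 km
revisit = 40075 / 6639.9143 = 6.0355 days

6.0355 days


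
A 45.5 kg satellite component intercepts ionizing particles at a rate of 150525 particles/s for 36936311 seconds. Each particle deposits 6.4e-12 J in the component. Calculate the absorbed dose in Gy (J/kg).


Total energy deposited = rate * time * E_per
  = 150525 * 36936311 * 6.4e-12 = 35.5830 J
Dose = E_total / mass = 35.5830 / 45.5
Dose = 0.7820432 Gy

0.7820 Gy


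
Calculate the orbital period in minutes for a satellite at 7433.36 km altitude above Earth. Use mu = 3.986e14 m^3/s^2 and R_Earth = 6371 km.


r = 13804.3600 km = 1.380436e+07 m
T = 2*pi*sqrt(r^3/mu) = 2*pi*sqrt(2.6305637e+21 / 3.986e14)
T = 16141.1932 s = 269.0199 min

269.0199 minutes


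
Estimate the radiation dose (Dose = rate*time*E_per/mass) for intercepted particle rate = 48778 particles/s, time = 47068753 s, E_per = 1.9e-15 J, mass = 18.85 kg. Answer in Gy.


Total energy deposited = rate * time * E_per
  = 48778 * 47068753 * 1.9e-15 = 0.004362247 J
Dose = E_total / mass = 0.004362247 / 18.85
Dose = 2.3141896e-04 Gy

2.3142e-04 Gy


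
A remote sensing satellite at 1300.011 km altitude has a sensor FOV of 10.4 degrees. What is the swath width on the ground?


FOV = 10.4 deg = 0.1815142 rad
swath = 2 * alt * tan(FOV/2) = 2 * 1300.011 * tan(0.09075712)
swath = 2 * 1300.011 * 0.09100713
swath = 236.6205 km

236.6205 km


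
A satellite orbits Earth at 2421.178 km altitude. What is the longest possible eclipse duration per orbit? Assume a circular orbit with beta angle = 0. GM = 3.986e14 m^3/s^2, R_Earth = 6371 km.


r = 8792.1780 km
T = 136.7429 min
Eclipse fraction = arcsin(R_E/r)/pi = arcsin(6371.0000/8792.1780)/pi
= arcsin(0.7246214)/pi = 0.2579853
Eclipse duration = 0.2579853 * 136.7429 = 35.2777 min

35.2777 minutes


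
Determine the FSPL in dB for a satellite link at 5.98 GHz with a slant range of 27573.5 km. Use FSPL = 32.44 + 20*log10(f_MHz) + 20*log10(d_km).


f = 5.98 GHz = 5980.0000 MHz
d = 27573.5 km
FSPL = 32.44 + 20*log10(5980.0000) + 20*log10(27573.5)
FSPL = 32.44 + 75.5340 + 88.8098
FSPL = 196.7839 dB

196.7839 dB


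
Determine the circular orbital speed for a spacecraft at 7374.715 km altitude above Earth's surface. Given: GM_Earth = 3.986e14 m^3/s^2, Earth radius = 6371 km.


r = R_E + alt = 6371.0 + 7374.715 = 13745.7150 km = 1.3745715e+07 m
v = sqrt(mu/r) = sqrt(3.986e14 / 1.3745715e+07) = 5384.9910 m/s = 5.3850 km/s

5.3850 km/s


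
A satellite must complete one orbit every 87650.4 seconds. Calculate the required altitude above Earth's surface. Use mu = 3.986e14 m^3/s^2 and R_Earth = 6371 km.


T = 87650.4 s
r = (mu*T^2/(4*pi^2))^(1/3) = (3.986e14 * 87650.4^2 / (4*pi^2))^(1/3)
r = 4.2647652e+07 m = 42647.6515 km
alt = r - R_E = 42647.6515 - 6371 = 36276.6515 km

36276.6515 km


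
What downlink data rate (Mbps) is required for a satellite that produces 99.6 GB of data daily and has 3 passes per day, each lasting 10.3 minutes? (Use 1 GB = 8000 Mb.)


total contact time = 3 * 10.3 * 60 = 1854.0000 s
data = 99.6 GB = 796800.0000 Mb
rate = 796800.0000 / 1854.0000 = 429.7735 Mbps

429.7735 Mbps


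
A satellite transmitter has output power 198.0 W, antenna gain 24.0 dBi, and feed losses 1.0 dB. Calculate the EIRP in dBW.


Pt = 198.0 W = 22.9667 dBW
EIRP = Pt_dBW + Gt - losses = 22.9667 + 24.0 - 1.0 = 45.9667 dBW

45.9667 dBW


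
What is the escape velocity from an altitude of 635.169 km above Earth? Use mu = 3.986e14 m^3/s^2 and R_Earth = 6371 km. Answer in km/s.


r = 6371.0 + 635.169 = 7006.1690 km = 7.006169e+06 m
v_esc = sqrt(2*mu/r) = sqrt(2*3.986e14 / 7.006169e+06)
v_esc = 10667.0257 m/s = 10.6670 km/s

10.6670 km/s


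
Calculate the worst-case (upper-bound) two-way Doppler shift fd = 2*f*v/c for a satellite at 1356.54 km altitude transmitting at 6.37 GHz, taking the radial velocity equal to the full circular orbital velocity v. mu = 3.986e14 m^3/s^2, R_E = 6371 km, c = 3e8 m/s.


r = 7.72754e+06 m
v = sqrt(mu/r) = 7182.0433 m/s (worst-case radial velocity)
f = 6.37 GHz = 6.37e+09 Hz
fd = 2*f*v/c = 2*6.37e+09*7182.0433/3.0e+08
fd = 304997.4368 Hz

304997.4368 Hz


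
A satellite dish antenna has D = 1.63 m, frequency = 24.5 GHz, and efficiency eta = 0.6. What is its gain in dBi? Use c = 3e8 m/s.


lambda = c/f = 3e8 / 2.45e+10 = 0.0122449 m
G = eta*(pi*D/lambda)^2 = 0.6*(pi*1.63/0.0122449)^2
G = 104933.9120 (linear)
G = 10*log10(104933.9120) = 50.2092 dBi

50.2092 dBi


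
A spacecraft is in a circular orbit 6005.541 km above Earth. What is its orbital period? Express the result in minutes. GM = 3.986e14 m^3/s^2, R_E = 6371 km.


r = 12376.5410 km = 1.2376541e+07 m
T = 2*pi*sqrt(r^3/mu) = 2*pi*sqrt(1.8958233e+21 / 3.986e14)
T = 13702.8262 s = 228.3804 min

228.3804 minutes


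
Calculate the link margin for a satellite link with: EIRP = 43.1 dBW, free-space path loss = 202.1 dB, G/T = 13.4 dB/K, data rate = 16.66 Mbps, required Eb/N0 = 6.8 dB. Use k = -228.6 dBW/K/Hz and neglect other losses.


C/N0 = EIRP - FSPL + G/T - k = 43.1 - 202.1 + 13.4 - (-228.6)
C/N0 = 83.0000 dB-Hz
R_b = 16.66 Mbps = 1.666e+07 bps -> 10*log10(R_b) = 72.2167 dB-Hz
Eb/N0 = C/N0 - 10*log10(R_b) = 83.0000 - 72.2167 = 10.7833 dB
Margin = Eb/N0 - Eb/N0_req = 10.7833 - 6.8 = 3.9833 dB (link closes)

3.9833 dB


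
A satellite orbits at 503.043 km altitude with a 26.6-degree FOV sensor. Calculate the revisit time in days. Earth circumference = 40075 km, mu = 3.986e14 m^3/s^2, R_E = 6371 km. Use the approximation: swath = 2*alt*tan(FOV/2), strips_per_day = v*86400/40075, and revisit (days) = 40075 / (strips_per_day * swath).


swath = 2*503.043*tan(0.2321288) = 237.8287 km
v = sqrt(mu/r) = 7614.8706 m/s = 7.6149 km/s
strips/day = v*86400/40075 = 7.6149*86400/40075 = 16.4173
coverage/day = strips * swath = 16.4173 * 237.8287 = 3904.5133 km
revisit = 40075 / 3904.5133 = 10.2638 days

10.2638 days


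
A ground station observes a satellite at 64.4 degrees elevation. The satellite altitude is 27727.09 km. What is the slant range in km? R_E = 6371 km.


h = 27727.09 km, el = 64.4 deg
d = -R_E*sin(el) + sqrt((R_E*sin(el))^2 + 2*R_E*h + h^2)
d = -6371.0000*sin(1.1240) + sqrt((6371.0000*0.9018325)^2 + 2*6371.0000*27727.09 + 27727.09^2)
d = 28241.2126 km

28241.2126 km


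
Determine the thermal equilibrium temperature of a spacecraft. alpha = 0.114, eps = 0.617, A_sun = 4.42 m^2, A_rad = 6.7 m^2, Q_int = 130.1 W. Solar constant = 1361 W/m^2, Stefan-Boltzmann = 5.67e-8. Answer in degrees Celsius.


Numerator = alpha*S*A_sun + Q_int = 0.114*1361*4.42 + 130.1 = 815.8807 W
Denominator = eps*sigma*A_rad = 0.617*5.67e-8*6.7 = 2.3439213e-07 W/K^4
T^4 = 3.4808365e+09 K^4
T = 242.8963 K = -30.2537 C

-30.2537 degrees Celsius


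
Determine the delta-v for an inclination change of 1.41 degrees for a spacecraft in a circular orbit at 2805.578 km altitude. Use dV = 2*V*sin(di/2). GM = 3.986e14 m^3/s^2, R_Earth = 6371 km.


r = 9176.5780 km = 9.176578e+06 m
V = sqrt(mu/r) = 6590.6503 m/s
di = 1.41 deg = 0.02460914 rad
dV = 2*V*sin(di/2) = 2*6590.6503*sin(0.01230457)
dV = 162.1862 m/s = 0.1621862 km/s

0.1622 km/s


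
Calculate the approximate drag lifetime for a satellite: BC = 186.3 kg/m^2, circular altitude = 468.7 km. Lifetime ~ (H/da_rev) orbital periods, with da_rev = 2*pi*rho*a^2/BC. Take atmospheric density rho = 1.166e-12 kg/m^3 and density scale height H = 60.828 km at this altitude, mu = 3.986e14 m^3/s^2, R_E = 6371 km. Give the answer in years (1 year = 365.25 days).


a = R_E + alt = 6839.7000 km = 6.8397e+06 m
da_rev = 2*pi*rho*a^2/BC = 2*pi*1.166e-12*(6.8397e+06)^2/186.3 = 1.839669 m per revolution
N = H/da_rev = 60828.0000 m / 1.839669 m = 33064.6452 revolutions
P = 2*pi*sqrt(a^3/mu) = 5629.4608 s
lifetime = N*P = 33064.6452 * 5629.4608 = 1.8613612e+08 s = 2154.3533 days
years = 2154.3533 / 365.25 = 5.8983 years

5.8983 years


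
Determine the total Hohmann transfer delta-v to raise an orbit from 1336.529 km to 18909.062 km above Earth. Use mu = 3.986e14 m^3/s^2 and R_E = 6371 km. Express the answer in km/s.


r1 = 7707.5290 km = 7.707529e+06 m
r2 = 25280.0620 km = 2.5280062e+07 m
dv1 = sqrt(mu/r1)*(sqrt(2*r2/(r1+r2)) - 1) = 1711.7103 m/s
dv2 = sqrt(mu/r2)*(1 - sqrt(2*r1/(r1+r2))) = 1256.3955 m/s
total dv = |dv1| + |dv2| = 1711.7103 + 1256.3955 = 2968.1058 m/s = 2.9681 km/s

2.9681 km/s


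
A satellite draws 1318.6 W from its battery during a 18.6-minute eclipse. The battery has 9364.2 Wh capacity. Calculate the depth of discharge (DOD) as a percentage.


E_used = P * t / 60 = 1318.6 * 18.6 / 60 = 408.7660 Wh
DOD = E_used / E_total * 100 = 408.7660 / 9364.2 * 100
DOD = 4.3652 %

4.3652 %


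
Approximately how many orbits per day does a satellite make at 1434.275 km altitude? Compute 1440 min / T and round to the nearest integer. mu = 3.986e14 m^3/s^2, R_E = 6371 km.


r = 7.805275e+06 m
T = 2*pi*sqrt(r^3/mu) = 6862.6766 s = 114.3779 min
revs/day = 1440 / 114.3779 = 12.5898
Rounded: 13 revolutions per day

13 revolutions per day


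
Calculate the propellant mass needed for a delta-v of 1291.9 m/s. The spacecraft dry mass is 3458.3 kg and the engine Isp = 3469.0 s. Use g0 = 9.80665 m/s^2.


ve = Isp * g0 = 3469.0 * 9.80665 = 34019.268850 m/s
mass ratio = exp(dv/ve) = exp(1291.9/34019.268850) = 1.03870582
m_prop = m_dry * (mr - 1) = 3458.3 * (1.03870582 - 1)
m_prop = 133.8563 kg

133.8563 kg


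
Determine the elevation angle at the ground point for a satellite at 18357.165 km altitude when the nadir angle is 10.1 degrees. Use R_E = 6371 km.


r = R_E + alt = 24728.1650 km
Law of sines in the satellite / Earth-center / ground-point triangle:
  sin(nadir)/R_E = sin(90 + el)/r  =>  cos(el) = (r/R_E)*sin(nadir)
cos(el) = (24728.1650 / 6371.0000) * sin(10.1 deg) = 0.680662
el = arccos(0.680662) = 47.1046 deg
(Earth-central angle = 90 - nadir - el = 32.7954 deg)

47.1046 degrees


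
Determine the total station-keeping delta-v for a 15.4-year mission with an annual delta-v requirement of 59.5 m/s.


dV = rate * years = 59.5 * 15.4
dV = 916.3000 m/s

916.3000 m/s


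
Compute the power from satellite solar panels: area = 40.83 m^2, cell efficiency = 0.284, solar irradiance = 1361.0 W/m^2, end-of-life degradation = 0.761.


P = area * eta * S * degradation
P = 40.83 * 0.284 * 1361.0 * 0.761
P = 12009.9307 W

12009.9307 W


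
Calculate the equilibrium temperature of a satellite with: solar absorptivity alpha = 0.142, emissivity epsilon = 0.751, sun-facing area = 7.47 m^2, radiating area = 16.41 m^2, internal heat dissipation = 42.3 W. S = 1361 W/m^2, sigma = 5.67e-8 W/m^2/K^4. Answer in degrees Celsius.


Numerator = alpha*S*A_sun + Q_int = 0.142*1361*7.47 + 42.3 = 1485.9671 W
Denominator = eps*sigma*A_rad = 0.751*5.67e-8*16.41 = 6.987657e-07 W/K^4
T^4 = 2.1265599e+09 K^4
T = 214.7432 K = -58.4068 C

-58.4068 degrees Celsius


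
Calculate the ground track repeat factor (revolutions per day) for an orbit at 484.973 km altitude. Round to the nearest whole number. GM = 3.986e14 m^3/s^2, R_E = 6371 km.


r = 6.855973e+06 m
T = 2*pi*sqrt(r^3/mu) = 5649.5632 s = 94.1594 min
revs/day = 1440 / 94.1594 = 15.2932
Rounded: 15 revolutions per day

15 revolutions per day


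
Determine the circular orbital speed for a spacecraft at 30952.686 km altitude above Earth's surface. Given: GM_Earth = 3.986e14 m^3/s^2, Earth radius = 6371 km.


r = R_E + alt = 6371.0 + 30952.686 = 37323.6860 km = 3.7323686e+07 m
v = sqrt(mu/r) = sqrt(3.986e14 / 3.7323686e+07) = 3267.9574 m/s = 3.2680 km/s

3.2680 km/s


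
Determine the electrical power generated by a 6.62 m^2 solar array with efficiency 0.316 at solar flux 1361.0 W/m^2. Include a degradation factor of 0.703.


P = area * eta * S * degradation
P = 6.62 * 0.316 * 1361.0 * 0.703
P = 2001.5135 W

2001.5135 W


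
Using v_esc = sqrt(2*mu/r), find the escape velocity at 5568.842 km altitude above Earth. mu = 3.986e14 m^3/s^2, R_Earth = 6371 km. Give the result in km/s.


r = 6371.0 + 5568.842 = 11939.8420 km = 1.1939842e+07 m
v_esc = sqrt(2*mu/r) = sqrt(2*3.986e14 / 1.1939842e+07)
v_esc = 8171.1721 m/s = 8.1712 km/s

8.1712 km/s


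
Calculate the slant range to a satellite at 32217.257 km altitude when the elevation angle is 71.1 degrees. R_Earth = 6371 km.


h = 32217.257 km, el = 71.1 deg
d = -R_E*sin(el) + sqrt((R_E*sin(el))^2 + 2*R_E*h + h^2)
d = -6371.0000*sin(1.2409) + sqrt((6371.0000*0.9460854)^2 + 2*6371.0000*32217.257 + 32217.257^2)
d = 32505.5255 km

32505.5255 km


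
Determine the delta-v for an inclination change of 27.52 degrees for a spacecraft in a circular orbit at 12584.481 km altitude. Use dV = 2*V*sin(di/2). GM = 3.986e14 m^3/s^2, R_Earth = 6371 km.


r = 18955.4810 km = 1.8955481e+07 m
V = sqrt(mu/r) = 4585.6536 m/s
di = 27.52 deg = 0.4803146 rad
dV = 2*V*sin(di/2) = 2*4585.6536*sin(0.2401573)
dV = 2181.4451 m/s = 2.1814 km/s

2.1814 km/s


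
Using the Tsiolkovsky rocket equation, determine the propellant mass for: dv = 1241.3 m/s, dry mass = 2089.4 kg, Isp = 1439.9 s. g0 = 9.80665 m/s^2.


ve = Isp * g0 = 1439.9 * 9.80665 = 14120.595335 m/s
mass ratio = exp(dv/ve) = exp(1241.3/14120.595335) = 1.09188664
m_prop = m_dry * (mr - 1) = 2089.4 * (1.09188664 - 1)
m_prop = 191.9879 kg

191.9879 kg


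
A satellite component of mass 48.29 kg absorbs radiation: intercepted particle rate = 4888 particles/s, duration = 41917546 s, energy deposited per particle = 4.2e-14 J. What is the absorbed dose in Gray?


Total energy deposited = rate * time * E_per
  = 4888 * 41917546 * 4.2e-14 = 0.008605505 J
Dose = E_total / mass = 0.008605505 / 48.29
Dose = 1.7820469e-04 Gy

1.7820e-04 Gy


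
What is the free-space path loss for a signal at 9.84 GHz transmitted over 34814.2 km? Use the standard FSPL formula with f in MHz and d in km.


f = 9.84 GHz = 9840.0000 MHz
d = 34814.2 km
FSPL = 32.44 + 20*log10(9840.0000) + 20*log10(34814.2)
FSPL = 32.44 + 79.8599 + 90.8351
FSPL = 203.1350 dB

203.1350 dB


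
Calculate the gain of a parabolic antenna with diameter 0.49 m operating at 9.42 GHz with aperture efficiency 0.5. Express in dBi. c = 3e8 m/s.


lambda = c/f = 3e8 / 9.42e+09 = 0.03184713 m
G = eta*(pi*D/lambda)^2 = 0.5*(pi*0.49/0.03184713)^2
G = 1168.2108 (linear)
G = 10*log10(1168.2108) = 30.6752 dBi

30.6752 dBi


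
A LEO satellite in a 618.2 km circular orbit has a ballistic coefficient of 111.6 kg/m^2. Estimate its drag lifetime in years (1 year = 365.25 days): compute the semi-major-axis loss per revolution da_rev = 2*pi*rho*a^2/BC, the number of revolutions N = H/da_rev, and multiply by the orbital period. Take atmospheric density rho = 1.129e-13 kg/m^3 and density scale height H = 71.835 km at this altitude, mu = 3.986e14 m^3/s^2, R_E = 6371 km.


a = R_E + alt = 6989.2000 km = 6.9892e+06 m
da_rev = 2*pi*rho*a^2/BC = 2*pi*1.129e-13*(6.9892e+06)^2/111.6 = 0.310502107 m per revolution
N = H/da_rev = 71835.0000 m / 0.310502107 m = 231351.0868 revolutions
P = 2*pi*sqrt(a^3/mu) = 5815.0362 s
lifetime = N*P = 231351.0868 * 5815.0362 = 1.3453149e+09 s = 15570.7749 days
years = 15570.7749 / 365.25 = 42.6305 years

42.6305 years


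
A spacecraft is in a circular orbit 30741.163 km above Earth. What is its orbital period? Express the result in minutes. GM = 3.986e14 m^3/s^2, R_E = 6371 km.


r = 37112.1630 km = 3.7112163e+07 m
T = 2*pi*sqrt(r^3/mu) = 2*pi*sqrt(5.1115051e+22 / 3.986e14)
T = 71151.7558 s = 1185.8626 min

1185.8626 minutes


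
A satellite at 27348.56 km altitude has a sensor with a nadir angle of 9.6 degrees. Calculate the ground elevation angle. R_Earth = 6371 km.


r = R_E + alt = 33719.5600 km
Law of sines in the satellite / Earth-center / ground-point triangle:
  sin(nadir)/R_E = sin(90 + el)/r  =>  cos(el) = (r/R_E)*sin(nadir)
cos(el) = (33719.5600 / 6371.0000) * sin(9.6 deg) = 0.8826509
el = arccos(0.8826509) = 28.0362 deg
(Earth-central angle = 90 - nadir - el = 52.3638 deg)

28.0362 degrees


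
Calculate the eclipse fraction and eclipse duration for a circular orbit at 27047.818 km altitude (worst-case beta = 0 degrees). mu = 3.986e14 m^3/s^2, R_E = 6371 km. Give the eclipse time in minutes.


r = 33418.8180 km
T = 1013.3200 min
Eclipse fraction = arcsin(R_E/r)/pi = arcsin(6371.0000/33418.8180)/pi
= arcsin(0.1906411)/pi = 0.06105667
Eclipse duration = 0.06105667 * 1013.3200 = 61.8699 min

61.8699 minutes


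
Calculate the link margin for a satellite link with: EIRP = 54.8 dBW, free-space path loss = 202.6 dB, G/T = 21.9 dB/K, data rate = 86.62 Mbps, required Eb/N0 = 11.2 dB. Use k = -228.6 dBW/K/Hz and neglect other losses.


C/N0 = EIRP - FSPL + G/T - k = 54.8 - 202.6 + 21.9 - (-228.6)
C/N0 = 102.7000 dB-Hz
R_b = 86.62 Mbps = 8.662e+07 bps -> 10*log10(R_b) = 79.3762 dB-Hz
Eb/N0 = C/N0 - 10*log10(R_b) = 102.7000 - 79.3762 = 23.3238 dB
Margin = Eb/N0 - Eb/N0_req = 23.3238 - 11.2 = 12.1238 dB (link closes)

12.1238 dB


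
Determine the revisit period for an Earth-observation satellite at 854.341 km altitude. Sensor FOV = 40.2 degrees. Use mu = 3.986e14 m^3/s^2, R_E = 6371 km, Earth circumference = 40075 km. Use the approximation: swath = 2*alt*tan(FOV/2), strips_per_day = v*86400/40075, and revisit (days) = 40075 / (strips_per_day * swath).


swath = 2*854.341*tan(0.3508112) = 625.2888 km
v = sqrt(mu/r) = 7427.4455 m/s = 7.4274 km/s
strips/day = v*86400/40075 = 7.4274*86400/40075 = 16.0133
coverage/day = strips * swath = 16.0133 * 625.2888 = 10012.9108 km
revisit = 40075 / 10012.9108 = 4.0023 days

4.0023 days


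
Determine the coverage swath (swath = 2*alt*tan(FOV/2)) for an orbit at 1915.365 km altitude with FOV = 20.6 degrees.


FOV = 20.6 deg = 0.3595378 rad
swath = 2 * alt * tan(FOV/2) = 2 * 1915.365 * tan(0.1797689)
swath = 2 * 1915.365 * 0.1817308
swath = 696.1616 km

696.1616 km


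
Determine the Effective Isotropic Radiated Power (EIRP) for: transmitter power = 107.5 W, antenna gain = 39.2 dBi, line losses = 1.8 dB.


Pt = 107.5 W = 20.3141 dBW
EIRP = Pt_dBW + Gt - losses = 20.3141 + 39.2 - 1.8 = 57.7141 dBW

57.7141 dBW


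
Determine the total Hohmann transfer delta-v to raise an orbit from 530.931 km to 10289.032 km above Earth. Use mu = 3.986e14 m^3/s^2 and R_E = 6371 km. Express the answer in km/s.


r1 = 6901.9310 km = 6.901931e+06 m
r2 = 16660.0320 km = 1.6660032e+07 m
dv1 = sqrt(mu/r1)*(sqrt(2*r2/(r1+r2)) - 1) = 1437.6592 m/s
dv2 = sqrt(mu/r2)*(1 - sqrt(2*r1/(r1+r2))) = 1147.4633 m/s
total dv = |dv1| + |dv2| = 1437.6592 + 1147.4633 = 2585.1224 m/s = 2.5851 km/s

2.5851 km/s


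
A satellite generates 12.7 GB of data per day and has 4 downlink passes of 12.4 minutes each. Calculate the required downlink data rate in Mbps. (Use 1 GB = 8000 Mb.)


total contact time = 4 * 12.4 * 60 = 2976.0000 s
data = 12.7 GB = 101600.0000 Mb
rate = 101600.0000 / 2976.0000 = 34.1398 Mbps

34.1398 Mbps


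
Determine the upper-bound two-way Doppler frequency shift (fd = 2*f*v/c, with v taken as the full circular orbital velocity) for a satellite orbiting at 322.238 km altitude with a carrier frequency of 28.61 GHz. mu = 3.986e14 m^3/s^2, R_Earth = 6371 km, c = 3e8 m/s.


r = 6.693238e+06 m
v = sqrt(mu/r) = 7717.0358 m/s (worst-case radial velocity)
f = 28.61 GHz = 2.861e+10 Hz
fd = 2*f*v/c = 2*2.861e+10*7717.0358/3.0e+08
fd = 1.471896e+06 Hz

1.4719e+06 Hz


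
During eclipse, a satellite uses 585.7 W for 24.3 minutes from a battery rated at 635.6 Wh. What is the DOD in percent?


E_used = P * t / 60 = 585.7 * 24.3 / 60 = 237.2085 Wh
DOD = E_used / E_total * 100 = 237.2085 / 635.6 * 100
DOD = 37.3204 %

37.3204 %


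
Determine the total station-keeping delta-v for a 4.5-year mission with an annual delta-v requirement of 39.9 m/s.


dV = rate * years = 39.9 * 4.5
dV = 179.5500 m/s

179.5500 m/s


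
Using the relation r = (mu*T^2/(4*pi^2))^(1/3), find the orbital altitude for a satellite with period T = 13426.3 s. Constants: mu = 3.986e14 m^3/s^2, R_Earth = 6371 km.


T = 13426.3 s
r = (mu*T^2/(4*pi^2))^(1/3) = (3.986e14 * 13426.3^2 / (4*pi^2))^(1/3)
r = 1.2209468e+07 m = 12209.4683 km
alt = r - R_E = 12209.4683 - 6371 = 5838.4683 km

5838.4683 km


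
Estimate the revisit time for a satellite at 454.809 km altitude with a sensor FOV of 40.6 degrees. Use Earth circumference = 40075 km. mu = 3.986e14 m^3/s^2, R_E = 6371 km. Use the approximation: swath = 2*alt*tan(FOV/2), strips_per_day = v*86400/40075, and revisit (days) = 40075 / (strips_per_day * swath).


swath = 2*454.809*tan(0.3543018) = 336.4779 km
v = sqrt(mu/r) = 7641.7281 m/s = 7.6417 km/s
strips/day = v*86400/40075 = 7.6417*86400/40075 = 16.4752
coverage/day = strips * swath = 16.4752 * 336.4779 = 5543.5550 km
revisit = 40075 / 5543.5550 = 7.2291 days

7.2291 days


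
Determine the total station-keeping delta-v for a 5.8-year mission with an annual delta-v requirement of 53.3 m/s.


dV = rate * years = 53.3 * 5.8
dV = 309.1400 m/s

309.1400 m/s


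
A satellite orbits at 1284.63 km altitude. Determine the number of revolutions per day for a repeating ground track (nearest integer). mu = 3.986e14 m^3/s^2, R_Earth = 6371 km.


r = 7.65563e+06 m
T = 2*pi*sqrt(r^3/mu) = 6666.2658 s = 111.1044 min
revs/day = 1440 / 111.1044 = 12.9608
Rounded: 13 revolutions per day

13 revolutions per day


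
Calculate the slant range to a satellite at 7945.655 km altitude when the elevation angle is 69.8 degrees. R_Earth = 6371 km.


h = 7945.655 km, el = 69.8 deg
d = -R_E*sin(el) + sqrt((R_E*sin(el))^2 + 2*R_E*h + h^2)
d = -6371.0000*sin(1.2182) + sqrt((6371.0000*0.938493)^2 + 2*6371.0000*7945.655 + 7945.655^2)
d = 8167.4886 km

8167.4886 km


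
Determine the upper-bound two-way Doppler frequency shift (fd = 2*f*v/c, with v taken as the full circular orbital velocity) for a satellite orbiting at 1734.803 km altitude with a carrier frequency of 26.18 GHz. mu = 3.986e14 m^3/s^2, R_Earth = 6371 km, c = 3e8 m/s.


r = 8.105803e+06 m
v = sqrt(mu/r) = 7012.4637 m/s (worst-case radial velocity)
f = 26.18 GHz = 2.618e+10 Hz
fd = 2*f*v/c = 2*2.618e+10*7012.4637/3.0e+08
fd = 1.2239087e+06 Hz

1.2239e+06 Hz


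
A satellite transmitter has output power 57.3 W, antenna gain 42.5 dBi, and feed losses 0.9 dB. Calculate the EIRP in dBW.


Pt = 57.3 W = 17.5815 dBW
EIRP = Pt_dBW + Gt - losses = 17.5815 + 42.5 - 0.9 = 59.1815 dBW

59.1815 dBW


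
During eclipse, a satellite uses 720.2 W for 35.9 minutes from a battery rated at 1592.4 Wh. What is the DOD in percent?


E_used = P * t / 60 = 720.2 * 35.9 / 60 = 430.9197 Wh
DOD = E_used / E_total * 100 = 430.9197 / 1592.4 * 100
DOD = 27.0610 %

27.0610 %


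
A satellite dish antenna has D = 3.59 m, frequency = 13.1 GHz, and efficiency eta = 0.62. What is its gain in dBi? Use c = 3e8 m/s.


lambda = c/f = 3e8 / 1.31e+10 = 0.02290076 m
G = eta*(pi*D/lambda)^2 = 0.62*(pi*3.59/0.02290076)^2
G = 150376.6529 (linear)
G = 10*log10(150376.6529) = 51.7718 dBi

51.7718 dBi


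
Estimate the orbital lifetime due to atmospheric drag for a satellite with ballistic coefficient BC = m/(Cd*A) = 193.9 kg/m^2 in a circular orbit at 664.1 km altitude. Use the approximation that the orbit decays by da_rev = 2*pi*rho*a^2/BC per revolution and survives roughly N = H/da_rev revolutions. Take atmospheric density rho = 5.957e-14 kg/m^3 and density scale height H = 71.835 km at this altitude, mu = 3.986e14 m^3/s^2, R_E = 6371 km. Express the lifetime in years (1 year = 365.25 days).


a = R_E + alt = 7035.1000 km = 7.0351e+06 m
da_rev = 2*pi*rho*a^2/BC = 2*pi*5.957e-14*(7.0351e+06)^2/193.9 = 0.0955366942 m per revolution
N = H/da_rev = 71835.0000 m / 0.0955366942 m = 751910.0447 revolutions
P = 2*pi*sqrt(a^3/mu) = 5872.4136 s
lifetime = N*P = 751910.0447 * 5872.4136 = 4.4155268e+09 s = 51105.6337 days
years = 51105.6337 / 365.25 = 139.9196 years

139.9196 years
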